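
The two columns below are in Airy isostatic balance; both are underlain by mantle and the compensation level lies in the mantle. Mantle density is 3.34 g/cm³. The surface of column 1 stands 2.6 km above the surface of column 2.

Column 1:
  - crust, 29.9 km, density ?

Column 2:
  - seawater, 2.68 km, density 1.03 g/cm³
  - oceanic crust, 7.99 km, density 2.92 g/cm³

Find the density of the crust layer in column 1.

2.73 g/cm³

Take the compensation level at the base of the deeper column (depth z_c below the surface of column 1) and equate Σ ρ_i t_i down to z_c; mantle fills any gap and the z_c terms cancel.
Column 1: 29.9×ρ + (z_c − 29.9)×3.34
Column 2: 2.6×0 + 2.68×1.03 + 7.99×2.92 + (z_c − 2.6 − 10.67)×3.34
The z_c×3.34 term appears on both sides and cancels. Collect the known terms of each column as K = Σ(ρt)_known − 3.34 × (depth of known layers): K_1 = 0 − 3.34×29.9 = −99.866; K_2 = 26.0912 − 3.34×(2.6 + 10.67) = −18.2306.
Balance: K_1 + 29.9×ρ = K_2, so ρ = (K_2 − K_1)/29.9 = 81.6354/29.9 = 2.73 g/cm³.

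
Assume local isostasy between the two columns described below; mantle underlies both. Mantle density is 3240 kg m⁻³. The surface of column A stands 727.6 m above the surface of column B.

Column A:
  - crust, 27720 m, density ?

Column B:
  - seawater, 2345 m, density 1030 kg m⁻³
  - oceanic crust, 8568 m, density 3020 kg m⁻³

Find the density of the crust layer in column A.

Take the compensation level at the base of the deeper column (depth z_c below the surface of column A) and equate Σ ρ_i t_i down to z_c; mantle fills any gap and the z_c terms cancel.
Column A: 27720×ρ + (z_c − 27720)×3240
Column B: 727.6×0 + 2345×1030 + 8568×3020 + (z_c − 727.6 − 10913)×3240
The z_c×3240 term appears on both sides and cancels. Collect the known terms of each column as K = Σ(ρt)_known − 3240 × (depth of known layers): K_A = 0 − 3240×27720 = −89812800; K_B = 28290710 − 3240×(727.6 + 10913) = −9424834.
Balance: K_A + 27720×ρ = K_B, so ρ = (K_B − K_A)/27720 = 80388000/27720 = 2900 kg m⁻³.

2900 kg m⁻³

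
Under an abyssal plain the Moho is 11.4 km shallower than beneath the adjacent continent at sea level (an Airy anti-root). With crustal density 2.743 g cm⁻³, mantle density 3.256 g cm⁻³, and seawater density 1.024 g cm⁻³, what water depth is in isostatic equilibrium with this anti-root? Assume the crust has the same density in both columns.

Replacing a thickness d of crust by seawater at the top must be balanced by replacing crust with mantle at the base: d (ρ_c − ρ_w) = a (ρ_m − ρ_c).
d = a (ρ_m − ρ_c)/(ρ_c − ρ_w) = 11.4 km × 0.513/1.719 = 3.4 km.

3.4 km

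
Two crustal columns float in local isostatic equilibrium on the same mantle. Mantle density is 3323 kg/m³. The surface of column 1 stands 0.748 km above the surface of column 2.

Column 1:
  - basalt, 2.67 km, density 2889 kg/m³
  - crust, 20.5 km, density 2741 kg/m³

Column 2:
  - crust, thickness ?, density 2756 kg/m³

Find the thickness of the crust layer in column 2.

Take the compensation level at the base of the deeper column (depth z_c below the surface of column 1) and equate Σ ρ_i t_i down to z_c; mantle fills any gap and the z_c terms cancel.
Column 1: 2.67×2889 + 20.5×2741 + (z_c − 23.17)×3323
Column 2: 0.748×0 + x×2756 + (z_c − 0.748 − 0 − x)×3323
The z_c×3323 term appears on both sides and cancels. Collect the known terms of each column as K = Σ(ρt)_known − 3323 × (depth of known layers): K_1 = 63904.13 − 3323×23.17 = −13089.78; K_2 = 0 − 3323×(0.748 + 0) = −2485.604.
Balance: K_1 = K_2 − x×(3323 − 2756), so x = (K_2 − K_1)/(3323 − 2756) = 10604.2/567 = 18.7 km.

18.7 km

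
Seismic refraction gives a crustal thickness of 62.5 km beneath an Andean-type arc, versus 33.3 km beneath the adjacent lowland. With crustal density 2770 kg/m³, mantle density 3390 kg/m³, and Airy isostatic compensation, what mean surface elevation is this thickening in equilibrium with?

Excess crust Δ = 62.5 km − 33.3 km = 29.2 km, split between elevation h and root r with h + r = Δ.
Airy balance ρ_c h = (ρ_m − ρ_c) r gives r = h ρ_c/(ρ_m − ρ_c), so h (1 + ρ_c/(ρ_m − ρ_c)) = Δ, i.e. h = Δ (ρ_m − ρ_c)/ρ_m.
h = 29.2 km × 620/3390 = 5.34 km.

5.34 km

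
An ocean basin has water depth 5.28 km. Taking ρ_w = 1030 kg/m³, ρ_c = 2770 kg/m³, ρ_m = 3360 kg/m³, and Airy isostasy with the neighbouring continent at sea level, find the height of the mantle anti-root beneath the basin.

15.6 km

Isostatic balance requires: replacing crust with seawater at the top is compensated by replacing crust with mantle at the base: d (ρ_c − ρ_w) = a (ρ_m − ρ_c).
a = d (ρ_c − ρ_w)/(ρ_m − ρ_c) = 5.28 km × 1740/590 = 15.6 km.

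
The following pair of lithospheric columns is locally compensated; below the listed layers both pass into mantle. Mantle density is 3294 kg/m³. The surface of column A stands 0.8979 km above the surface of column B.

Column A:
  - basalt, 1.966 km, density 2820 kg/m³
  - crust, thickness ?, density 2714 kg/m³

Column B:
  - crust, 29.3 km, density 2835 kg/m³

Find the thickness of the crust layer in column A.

Take the compensation level at the base of the deeper column (depth z_c below the surface of column A) and equate Σ ρ_i t_i down to z_c; mantle fills any gap and the z_c terms cancel.
Column A: 1.966×2820 + x×2714 + (z_c − 1.966 − x)×3294
Column B: 0.8979×0 + 29.3×2835 + (z_c − 0.8979 − 29.3)×3294
The z_c×3294 term appears on both sides and cancels. Collect the known terms of each column as K = Σ(ρt)_known − 3294 × (depth of known layers): K_A = 5544.12 − 3294×1.966 = −931.884; K_B = 83065.5 − 3294×(0.8979 + 29.3) = −16406.3826.
Balance: K_A − x×(3294 − 2714) = K_B, so x = (K_A − K_B)/(3294 − 2714) = 15474.5/580 = 26.7 km.

26.7 km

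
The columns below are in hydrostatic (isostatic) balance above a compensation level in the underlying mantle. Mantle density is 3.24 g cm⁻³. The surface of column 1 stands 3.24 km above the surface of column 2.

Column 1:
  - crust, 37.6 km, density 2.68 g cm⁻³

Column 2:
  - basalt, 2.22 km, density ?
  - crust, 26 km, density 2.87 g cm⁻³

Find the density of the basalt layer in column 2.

Take the compensation level at the base of the deeper column (depth z_c below the surface of column 1) and equate Σ ρ_i t_i down to z_c; mantle fills any gap and the z_c terms cancel.
Column 1: 37.6×2.68 + (z_c − 37.6)×3.24
Column 2: 3.24×0 + 2.22×ρ + 26×2.87 + (z_c − 3.24 − 28.22)×3.24
The z_c×3.24 term appears on both sides and cancels. Collect the known terms of each column as K = Σ(ρt)_known − 3.24 × (depth of known layers): K_1 = 100.768 − 3.24×37.6 = −21.056; K_2 = 74.62 − 3.24×(3.24 + 28.22) = −27.3104.
Balance: K_1 = K_2 + 2.22×ρ, so ρ = (K_1 − K_2)/2.22 = 6.2544/2.22 = 2.82 g cm⁻³.

2.82 g cm⁻³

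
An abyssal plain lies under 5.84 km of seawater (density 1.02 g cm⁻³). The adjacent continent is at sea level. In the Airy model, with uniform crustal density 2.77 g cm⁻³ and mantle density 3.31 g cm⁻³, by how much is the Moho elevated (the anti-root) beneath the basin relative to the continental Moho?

18.9 km

Balancing pressure at the compensation depth: replacing crust with seawater at the top is compensated by replacing crust with mantle at the base: d (ρ_c − ρ_w) = a (ρ_m − ρ_c).
a = d (ρ_c − ρ_w)/(ρ_m − ρ_c) = 5.84 km × 1.75/0.54 = 18.9 km.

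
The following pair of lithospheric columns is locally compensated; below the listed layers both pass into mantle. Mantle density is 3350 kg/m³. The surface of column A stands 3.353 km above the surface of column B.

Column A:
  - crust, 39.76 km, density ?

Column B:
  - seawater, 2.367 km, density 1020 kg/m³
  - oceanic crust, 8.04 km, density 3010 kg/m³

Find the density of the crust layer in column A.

2860 kg/m³

Take the compensation level at the base of the deeper column (depth z_c below the surface of column A) and equate Σ ρ_i t_i down to z_c; mantle fills any gap and the z_c terms cancel.
Column A: 39.76×ρ + (z_c − 39.76)×3350
Column B: 3.353×0 + 2.367×1020 + 8.04×3010 + (z_c − 3.353 − 10.407)×3350
The z_c×3350 term appears on both sides and cancels. Collect the known terms of each column as K = Σ(ρt)_known − 3350 × (depth of known layers): K_A = 0 − 3350×39.76 = −133196; K_B = 26614.74 − 3350×(3.353 + 10.407) = −19481.26.
Balance: K_A + 39.76×ρ = K_B, so ρ = (K_B − K_A)/39.76 = 113715/39.76 = 2860 kg/m³.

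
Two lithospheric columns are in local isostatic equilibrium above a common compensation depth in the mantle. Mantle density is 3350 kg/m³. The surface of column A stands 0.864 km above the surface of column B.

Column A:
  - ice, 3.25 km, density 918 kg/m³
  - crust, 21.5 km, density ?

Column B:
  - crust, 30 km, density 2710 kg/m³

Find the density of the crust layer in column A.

Take the compensation level at the base of the deeper column (depth z_c below the surface of column A) and equate Σ ρ_i t_i down to z_c; mantle fills any gap and the z_c terms cancel.
Column A: 3.25×918 + 21.5×ρ + (z_c − 24.75)×3350
Column B: 0.864×0 + 30×2710 + (z_c − 0.864 − 30)×3350
The z_c×3350 term appears on both sides and cancels. Collect the known terms of each column as K = Σ(ρt)_known − 3350 × (depth of known layers): K_A = 2983.5 − 3350×24.75 = −79929; K_B = 81300 − 3350×(0.864 + 30) = −22094.4.
Balance: K_A + 21.5×ρ = K_B, so ρ = (K_B − K_A)/21.5 = 57834.6/21.5 = 2690 kg/m³.

2690 kg/m³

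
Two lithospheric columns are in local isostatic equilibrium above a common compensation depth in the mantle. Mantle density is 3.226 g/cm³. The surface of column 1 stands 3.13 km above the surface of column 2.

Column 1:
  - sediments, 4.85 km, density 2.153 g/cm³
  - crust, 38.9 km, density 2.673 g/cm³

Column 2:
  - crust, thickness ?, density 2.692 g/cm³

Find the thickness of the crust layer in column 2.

Take the compensation level at the base of the deeper column (depth z_c below the surface of column 1) and equate Σ ρ_i t_i down to z_c; mantle fills any gap and the z_c terms cancel.
Column 1: 4.85×2.153 + 38.9×2.673 + (z_c − 43.75)×3.226
Column 2: 3.13×0 + x×2.692 + (z_c − 3.13 − 0 − x)×3.226
The z_c×3.226 term appears on both sides and cancels. Collect the known terms of each column as K = Σ(ρt)_known − 3.226 × (depth of known layers): K_1 = 114.42175 − 3.226×43.75 = −26.71575; K_2 = 0 − 3.226×(3.13 + 0) = −10.09738.
Balance: K_1 = K_2 − x×(3.226 − 2.692), so x = (K_2 − K_1)/(3.226 − 2.692) = 16.6184/0.534 = 31.1 km.

31.1 km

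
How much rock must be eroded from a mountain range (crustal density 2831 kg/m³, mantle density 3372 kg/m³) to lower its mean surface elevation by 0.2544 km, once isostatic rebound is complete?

Net drop Δ = e − u = e − e ρ_c/ρ_m = e (ρ_m − ρ_c)/ρ_m.
e = Δ ρ_m/(ρ_m − ρ_c) = 0.2544 km × 3372/541 = 1.59 km.

1.59 km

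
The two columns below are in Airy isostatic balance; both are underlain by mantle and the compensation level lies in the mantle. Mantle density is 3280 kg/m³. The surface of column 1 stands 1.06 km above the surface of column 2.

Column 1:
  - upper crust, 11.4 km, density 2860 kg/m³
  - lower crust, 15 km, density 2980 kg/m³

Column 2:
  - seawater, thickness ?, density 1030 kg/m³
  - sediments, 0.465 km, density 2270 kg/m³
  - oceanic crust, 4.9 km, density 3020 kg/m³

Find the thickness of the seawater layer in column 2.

1.81 km

Take the compensation level at the base of the deeper column (depth z_c below the surface of column 1) and equate Σ ρ_i t_i down to z_c; mantle fills any gap and the z_c terms cancel.
Column 1: 11.4×2860 + 15×2980 + (z_c − 26.4)×3280
Column 2: 1.06×0 + x×1030 + 0.465×2270 + 4.9×3020 + (z_c − 1.06 − 5.365 − x)×3280
The z_c×3280 term appears on both sides and cancels. Collect the known terms of each column as K = Σ(ρt)_known − 3280 × (depth of known layers): K_1 = 77304 − 3280×26.4 = −9288; K_2 = 15853.55 − 3280×(1.06 + 5.365) = −5220.45.
Balance: K_1 = K_2 − x×(3280 − 1030), so x = (K_2 − K_1)/(3280 − 1030) = 4067.55/2250 = 1.81 km.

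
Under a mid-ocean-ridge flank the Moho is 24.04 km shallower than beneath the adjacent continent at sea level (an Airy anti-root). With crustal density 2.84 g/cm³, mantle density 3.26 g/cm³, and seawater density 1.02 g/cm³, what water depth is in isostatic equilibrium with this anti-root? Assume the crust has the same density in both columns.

5.55 km

Replacing a thickness d of crust by seawater at the top must be balanced by replacing crust with mantle at the base: d (ρ_c − ρ_w) = a (ρ_m − ρ_c).
d = a (ρ_m − ρ_c)/(ρ_c − ρ_w) = 24.04 km × 0.42/1.82 = 5.55 km.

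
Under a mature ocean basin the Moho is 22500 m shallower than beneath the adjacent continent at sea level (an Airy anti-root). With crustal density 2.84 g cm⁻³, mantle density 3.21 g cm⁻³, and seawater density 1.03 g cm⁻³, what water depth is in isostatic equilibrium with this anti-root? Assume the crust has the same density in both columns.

4600 m

Replacing a thickness d of crust by seawater at the top must be balanced by replacing crust with mantle at the base: d (ρ_c − ρ_w) = a (ρ_m − ρ_c).
d = a (ρ_m − ρ_c)/(ρ_c − ρ_w) = 22500 m × 0.37/1.81 = 4600 m.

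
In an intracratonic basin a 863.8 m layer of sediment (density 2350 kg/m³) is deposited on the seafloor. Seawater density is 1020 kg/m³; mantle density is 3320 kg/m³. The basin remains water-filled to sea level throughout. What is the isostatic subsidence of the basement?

500 m

Submarine loading: the sediment displaces seawater, and the subsidence is in turn flooded, so s (ρ_m − ρ_w) = t (ρ_sed − ρ_w).
s = 863.8 m × (2350 − 1020) / (3320 − 1020) = 500 m.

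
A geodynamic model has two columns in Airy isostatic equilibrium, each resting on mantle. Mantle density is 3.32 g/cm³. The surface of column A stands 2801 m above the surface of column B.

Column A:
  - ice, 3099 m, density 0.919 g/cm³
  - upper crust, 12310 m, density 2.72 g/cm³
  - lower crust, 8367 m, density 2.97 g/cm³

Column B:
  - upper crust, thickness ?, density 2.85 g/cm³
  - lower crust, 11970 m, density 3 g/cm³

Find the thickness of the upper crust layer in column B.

Take the compensation level at the base of the deeper column (depth z_c below the surface of column A) and equate Σ ρ_i t_i down to z_c; mantle fills any gap and the z_c terms cancel.
Column A: 3099×0.919 + 12310×2.72 + 8367×2.97 + (z_c − 23776)×3.32
Column B: 2801×0 + x×2.85 + 11970×3 + (z_c − 2801 − 11970 − x)×3.32
The z_c×3.32 term appears on both sides and cancels. Collect the known terms of each column as K = Σ(ρt)_known − 3.32 × (depth of known layers): K_A = 61181.171 − 3.32×23776 = −17755.149; K_B = 35910 − 3.32×(2801 + 11970) = −13129.72.
Balance: K_A = K_B − x×(3.32 − 2.85), so x = (K_B − K_A)/(3.32 − 2.85) = 4625.43/0.47 = 9840 m.

9840 m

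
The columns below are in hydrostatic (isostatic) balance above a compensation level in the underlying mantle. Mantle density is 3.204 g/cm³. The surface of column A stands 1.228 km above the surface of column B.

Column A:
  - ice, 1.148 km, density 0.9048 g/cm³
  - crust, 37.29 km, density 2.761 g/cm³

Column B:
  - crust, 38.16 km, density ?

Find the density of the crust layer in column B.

Take the compensation level at the base of the deeper column (depth z_c below the surface of column A) and equate Σ ρ_i t_i down to z_c; mantle fills any gap and the z_c terms cancel.
Column A: 1.148×0.9048 + 37.29×2.761 + (z_c − 38.438)×3.204
Column B: 1.228×0 + 38.16×ρ + (z_c − 1.228 − 38.16)×3.204
The z_c×3.204 term appears on both sides and cancels. Collect the known terms of each column as K = Σ(ρt)_known − 3.204 × (depth of known layers): K_A = 103.9964 − 3.204×38.438 = −19.1589516; K_B = 0 − 3.204×(1.228 + 38.16) = −126.199152.
Balance: K_A = K_B + 38.16×ρ, so ρ = (K_A − K_B)/38.16 = 107.04/38.16 = 2.81 g/cm³.

2.81 g/cm³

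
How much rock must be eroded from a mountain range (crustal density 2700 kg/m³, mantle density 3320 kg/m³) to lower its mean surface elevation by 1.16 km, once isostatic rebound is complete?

6.21 km

Net drop Δ = e − u = e − e ρ_c/ρ_m = e (ρ_m − ρ_c)/ρ_m.
e = Δ ρ_m/(ρ_m − ρ_c) = 1.16 km × 3320/620 = 6.21 km.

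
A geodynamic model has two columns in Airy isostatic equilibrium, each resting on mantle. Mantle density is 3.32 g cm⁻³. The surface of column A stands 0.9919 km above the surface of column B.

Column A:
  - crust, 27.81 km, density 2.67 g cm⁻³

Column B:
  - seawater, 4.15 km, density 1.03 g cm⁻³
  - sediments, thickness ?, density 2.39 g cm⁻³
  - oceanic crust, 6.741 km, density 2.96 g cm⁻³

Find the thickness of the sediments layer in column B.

3.07 km

Take the compensation level at the base of the deeper column (depth z_c below the surface of column A) and equate Σ ρ_i t_i down to z_c; mantle fills any gap and the z_c terms cancel.
Column A: 27.81×2.67 + (z_c − 27.81)×3.32
Column B: 0.9919×0 + 4.15×1.03 + x×2.39 + 6.741×2.96 + (z_c − 0.9919 − 10.891 − x)×3.32
The z_c×3.32 term appears on both sides and cancels. Collect the known terms of each column as K = Σ(ρt)_known − 3.32 × (depth of known layers): K_A = 74.2527 − 3.32×27.81 = −18.0765; K_B = 24.22786 − 3.32×(0.9919 + 10.891) = −15.223368.
Balance: K_A = K_B − x×(3.32 − 2.39), so x = (K_B − K_A)/(3.32 − 2.39) = 2.85313/0.93 = 3.07 km.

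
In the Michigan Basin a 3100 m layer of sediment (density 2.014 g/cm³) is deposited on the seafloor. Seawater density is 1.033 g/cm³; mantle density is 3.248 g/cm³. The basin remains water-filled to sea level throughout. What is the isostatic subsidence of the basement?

Submarine loading: the sediment displaces seawater, and the subsidence is in turn flooded, so s (ρ_m − ρ_w) = t (ρ_sed − ρ_w).
s = 3100 m × (2.014 − 1.033) / (3.248 − 1.033) = 1370 m.

1370 m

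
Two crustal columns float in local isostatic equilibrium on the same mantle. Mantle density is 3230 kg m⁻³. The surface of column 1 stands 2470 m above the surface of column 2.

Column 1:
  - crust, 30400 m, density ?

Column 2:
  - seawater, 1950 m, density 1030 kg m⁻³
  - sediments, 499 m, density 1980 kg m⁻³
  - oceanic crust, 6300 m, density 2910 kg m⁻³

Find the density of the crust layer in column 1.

Take the compensation level at the base of the deeper column (depth z_c below the surface of column 1) and equate Σ ρ_i t_i down to z_c; mantle fills any gap and the z_c terms cancel.
Column 1: 30400×ρ + (z_c − 30400)×3230
Column 2: 2470×0 + 1950×1030 + 499×1980 + 6300×2910 + (z_c − 2470 − 8749)×3230
The z_c×3230 term appears on both sides and cancels. Collect the known terms of each column as K = Σ(ρt)_known − 3230 × (depth of known layers): K_1 = 0 − 3230×30400 = −98192000; K_2 = 21329520 − 3230×(2470 + 8749) = −14907850.
Balance: K_1 + 30400×ρ = K_2, so ρ = (K_2 − K_1)/30400 = 83284200/30400 = 2740 kg m⁻³.

2740 kg m⁻³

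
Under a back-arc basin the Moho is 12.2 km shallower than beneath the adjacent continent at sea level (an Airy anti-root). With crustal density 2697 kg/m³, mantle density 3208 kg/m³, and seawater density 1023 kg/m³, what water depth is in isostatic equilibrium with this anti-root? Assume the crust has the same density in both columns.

3.72 km

Replacing a thickness d of crust by seawater at the top must be balanced by replacing crust with mantle at the base: d (ρ_c − ρ_w) = a (ρ_m − ρ_c).
d = a (ρ_m − ρ_c)/(ρ_c − ρ_w) = 12.2 km × 511/1674 = 3.72 km.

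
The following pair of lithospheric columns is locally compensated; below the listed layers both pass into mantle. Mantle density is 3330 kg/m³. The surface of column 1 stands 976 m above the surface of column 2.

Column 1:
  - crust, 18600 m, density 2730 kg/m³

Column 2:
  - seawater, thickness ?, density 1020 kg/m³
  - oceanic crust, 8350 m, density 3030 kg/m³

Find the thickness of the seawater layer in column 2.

Take the compensation level at the base of the deeper column (depth z_c below the surface of column 1) and equate Σ ρ_i t_i down to z_c; mantle fills any gap and the z_c terms cancel.
Column 1: 18600×2730 + (z_c − 18600)×3330
Column 2: 976×0 + x×1020 + 8350×3030 + (z_c − 976 − 8350 − x)×3330
The z_c×3330 term appears on both sides and cancels. Collect the known terms of each column as K = Σ(ρt)_known − 3330 × (depth of known layers): K_1 = 50778000 − 3330×18600 = −11160000; K_2 = 25300500 − 3330×(976 + 8350) = −5755080.
Balance: K_1 = K_2 − x×(3330 − 1020), so x = (K_2 − K_1)/(3330 − 1020) = 5404920/2310 = 2340 m.

2340 m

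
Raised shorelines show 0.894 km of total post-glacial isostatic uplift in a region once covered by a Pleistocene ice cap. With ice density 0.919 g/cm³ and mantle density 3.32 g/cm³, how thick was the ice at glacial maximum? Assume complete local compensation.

3.23 km

u = t ρ_ice/ρ_m → t = u ρ_m/ρ_ice = 0.894 km × 3.32/0.919 = 3.23 km.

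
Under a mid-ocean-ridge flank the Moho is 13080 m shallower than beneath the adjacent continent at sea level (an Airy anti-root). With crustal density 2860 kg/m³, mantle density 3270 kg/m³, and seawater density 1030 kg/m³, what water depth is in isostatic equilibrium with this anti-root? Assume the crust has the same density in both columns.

Replacing a thickness d of crust by seawater at the top must be balanced by replacing crust with mantle at the base: d (ρ_c − ρ_w) = a (ρ_m − ρ_c).
d = a (ρ_m − ρ_c)/(ρ_c − ρ_w) = 13080 m × 410/1830 = 2930 m.

2930 m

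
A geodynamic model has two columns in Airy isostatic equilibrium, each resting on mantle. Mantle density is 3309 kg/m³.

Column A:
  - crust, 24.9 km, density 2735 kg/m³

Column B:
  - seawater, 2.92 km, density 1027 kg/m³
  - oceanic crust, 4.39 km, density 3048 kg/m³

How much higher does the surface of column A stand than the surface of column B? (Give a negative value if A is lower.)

1.96 km

For any compensation level in the mantle, the mantle terms cancel and isostasy reduces to e = (Σt_A − Σt_B) − (Σ(ρt)_A − Σ(ρt)_B) / ρ_m.
Σt_A = 24.9 km; Σt_B = 7.31 km; Σ(ρt)_A = 68101.5; Σ(ρt)_B = 16379.56 (in km·kg/m³).
e = (24.9 − 7.31) − (68101.5 − 16379.56) / 3309 = 1.96 km.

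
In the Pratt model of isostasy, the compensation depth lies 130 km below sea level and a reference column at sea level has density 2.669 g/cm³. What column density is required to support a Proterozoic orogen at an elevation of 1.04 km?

Pratt balance: ρ_ref D = ρ (D + h).
ρ = ρ_ref D/(D + h) = 2.669 × 130 km/(130 km + 1.04 km) = 2.65 g/cm³.

2.65 g/cm³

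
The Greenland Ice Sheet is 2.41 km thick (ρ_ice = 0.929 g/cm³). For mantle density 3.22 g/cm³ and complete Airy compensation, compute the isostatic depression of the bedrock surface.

0.695 km

Isostatic balance requires: the ice load ρ_ice t is balanced by mantle displaced below, ρ_m s.
s = t ρ_ice / ρ_m = 2.41 km × 0.929/3.22 = 0.695 km.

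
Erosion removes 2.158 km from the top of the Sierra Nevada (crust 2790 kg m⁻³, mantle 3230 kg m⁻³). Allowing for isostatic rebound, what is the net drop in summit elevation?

Rebound u = e ρ_c/ρ_m = 2.158 km × 2790/3230 = 1.864 km.
Net surface drop = e − u = 2.158 km − 1.864 km = e (ρ_m − ρ_c)/ρ_m = 0.294 km.

0.294 km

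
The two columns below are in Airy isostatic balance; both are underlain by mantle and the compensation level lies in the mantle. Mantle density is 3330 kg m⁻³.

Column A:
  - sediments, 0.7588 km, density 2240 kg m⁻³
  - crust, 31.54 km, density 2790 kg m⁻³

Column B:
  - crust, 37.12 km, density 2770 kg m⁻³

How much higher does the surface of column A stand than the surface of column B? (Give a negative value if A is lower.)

For any compensation level in the mantle, the mantle terms cancel and isostasy reduces to e = (Σt_A − Σt_B) − (Σ(ρt)_A − Σ(ρt)_B) / ρ_m.
Σt_A = 32.2988 km; Σt_B = 37.12 km; Σ(ρt)_A = 89696.312; Σ(ρt)_B = 102822.4 (in km·kg m⁻³).
e = (32.2988 − 37.12) − (89696.312 − 102822.4) / 3330 = −0.879 km.

−0.879 km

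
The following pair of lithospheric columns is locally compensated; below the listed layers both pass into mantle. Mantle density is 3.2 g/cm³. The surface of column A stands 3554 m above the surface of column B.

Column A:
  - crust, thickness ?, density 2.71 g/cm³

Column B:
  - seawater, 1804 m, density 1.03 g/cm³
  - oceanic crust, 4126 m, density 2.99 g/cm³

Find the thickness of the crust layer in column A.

33000 m

Take the compensation level at the base of the deeper column (depth z_c below the surface of column A) and equate Σ ρ_i t_i down to z_c; mantle fills any gap and the z_c terms cancel.
Column A: x×2.71 + (z_c − 0 − x)×3.2
Column B: 3554×0 + 1804×1.03 + 4126×2.99 + (z_c − 3554 − 5930)×3.2
The z_c×3.2 term appears on both sides and cancels. Collect the known terms of each column as K = Σ(ρt)_known − 3.2 × (depth of known layers): K_A = 0 − 3.2×0 = 0; K_B = 14194.86 − 3.2×(3554 + 5930) = −16153.94.
Balance: K_A − x×(3.2 − 2.71) = K_B, so x = (K_A − K_B)/(3.2 − 2.71) = 16153.9/0.49 = 33000 m.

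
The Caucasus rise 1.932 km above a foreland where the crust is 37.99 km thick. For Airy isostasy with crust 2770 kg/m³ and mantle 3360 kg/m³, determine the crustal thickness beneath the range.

49 km

Root depth r = h ρ_c / (ρ_m − ρ_c) = 1.932 km × 2770 / 590 = 9.071 km.
Total thickness = T + h + r = 37.99 km + 1.932 km + 9.071 km = 49 km.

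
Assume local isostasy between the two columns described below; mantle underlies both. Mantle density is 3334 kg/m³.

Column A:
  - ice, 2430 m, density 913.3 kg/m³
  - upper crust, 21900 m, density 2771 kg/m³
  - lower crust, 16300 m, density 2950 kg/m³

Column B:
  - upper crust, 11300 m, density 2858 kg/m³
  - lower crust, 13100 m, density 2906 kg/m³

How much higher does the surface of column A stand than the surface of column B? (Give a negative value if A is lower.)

4040 m

For any compensation level in the mantle, the mantle terms cancel and isostasy reduces to e = (Σt_A − Σt_B) − (Σ(ρt)_A − Σ(ρt)_B) / ρ_m.
Σt_A = 40630 m; Σt_B = 24400 m; Σ(ρt)_A = 110989219; Σ(ρt)_B = 70364000 (in m·kg/m³).
e = (40630 − 24400) − (110989219 − 70364000) / 3334 = 4040 m.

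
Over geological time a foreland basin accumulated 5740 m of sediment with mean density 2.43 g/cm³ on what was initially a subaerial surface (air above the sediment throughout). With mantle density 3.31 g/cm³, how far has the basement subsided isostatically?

4210 m

Subaerial load: s = t ρ_sed / ρ_m = 5740 m × 2.43/3.31 = 4210 m.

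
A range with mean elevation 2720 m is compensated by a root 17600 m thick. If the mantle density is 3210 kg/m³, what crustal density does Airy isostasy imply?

ρ_c h = (ρ_m − ρ_c) r → ρ_c (h + r) = ρ_m r → ρ_c = ρ_m r / (h + r).
ρ_c = 3210 × 17600 m / (2720 m + 17600 m) = 2780 kg/m³.

2780 kg/m³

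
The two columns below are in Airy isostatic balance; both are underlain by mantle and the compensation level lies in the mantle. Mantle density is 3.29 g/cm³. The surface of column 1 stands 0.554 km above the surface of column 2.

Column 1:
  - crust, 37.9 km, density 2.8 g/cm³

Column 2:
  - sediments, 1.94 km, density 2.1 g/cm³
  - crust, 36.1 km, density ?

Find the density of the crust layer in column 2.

Take the compensation level at the base of the deeper column (depth z_c below the surface of column 1) and equate Σ ρ_i t_i down to z_c; mantle fills any gap and the z_c terms cancel.
Column 1: 37.9×2.8 + (z_c − 37.9)×3.29
Column 2: 0.554×0 + 1.94×2.1 + 36.1×ρ + (z_c − 0.554 − 38.04)×3.29
The z_c×3.29 term appears on both sides and cancels. Collect the known terms of each column as K = Σ(ρt)_known − 3.29 × (depth of known layers): K_1 = 106.12 − 3.29×37.9 = −18.571; K_2 = 4.074 − 3.29×(0.554 + 38.04) = −122.90026.
Balance: K_1 = K_2 + 36.1×ρ, so ρ = (K_1 − K_2)/36.1 = 104.329/36.1 = 2.89 g/cm³.

2.89 g/cm³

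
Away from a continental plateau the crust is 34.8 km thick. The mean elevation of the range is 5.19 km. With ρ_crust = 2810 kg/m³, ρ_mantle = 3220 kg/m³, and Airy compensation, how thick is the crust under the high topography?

Root depth r = h ρ_c / (ρ_m − ρ_c) = 5.19 km × 2810 / 410 = 35.57 km.
Total thickness = T + h + r = 34.8 km + 5.19 km + 35.57 km = 75.6 km.

75.6 km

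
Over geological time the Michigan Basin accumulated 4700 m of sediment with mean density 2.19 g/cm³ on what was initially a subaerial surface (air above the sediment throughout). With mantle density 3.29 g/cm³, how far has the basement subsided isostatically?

Subaerial load: s = t ρ_sed / ρ_m = 4700 m × 2.19/3.29 = 3130 m.

3130 m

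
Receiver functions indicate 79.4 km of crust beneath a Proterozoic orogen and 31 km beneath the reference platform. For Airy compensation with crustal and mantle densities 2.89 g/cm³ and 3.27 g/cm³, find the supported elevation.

Excess crust Δ = 79.4 km − 31 km = 48.4 km, split between elevation h and root r with h + r = Δ.
Airy balance ρ_c h = (ρ_m − ρ_c) r gives r = h ρ_c/(ρ_m − ρ_c), so h (1 + ρ_c/(ρ_m − ρ_c)) = Δ, i.e. h = Δ (ρ_m − ρ_c)/ρ_m.
h = 48.4 km × 0.38/3.27 = 5.62 km.

5.62 km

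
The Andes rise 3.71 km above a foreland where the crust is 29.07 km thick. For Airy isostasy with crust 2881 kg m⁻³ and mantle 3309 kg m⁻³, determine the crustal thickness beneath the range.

57.8 km

Root depth r = h ρ_c / (ρ_m − ρ_c) = 3.71 km × 2881 / 428 = 24.97 km.
Total thickness = T + h + r = 29.07 km + 3.71 km + 24.97 km = 57.8 km.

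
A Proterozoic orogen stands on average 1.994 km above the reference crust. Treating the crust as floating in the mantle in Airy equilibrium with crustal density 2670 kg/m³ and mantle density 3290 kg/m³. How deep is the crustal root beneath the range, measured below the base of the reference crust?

8.59 km

In Airy isostatic equilibrium: the weight of the topography is balanced by the buoyancy of the root, ρ_c h = (ρ_m − ρ_c) r.
r = h · ρ_c / (ρ_m − ρ_c) = 1.994 km × 2670 / (3290 − 2670) = 8.59 km.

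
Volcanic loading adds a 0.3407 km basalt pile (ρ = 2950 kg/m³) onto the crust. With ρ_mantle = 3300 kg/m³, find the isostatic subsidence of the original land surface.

0.305 km

Subaerial loading: s = t ρ_load / ρ_m.
s = 0.3407 km × 2950/3300 = 0.305 km.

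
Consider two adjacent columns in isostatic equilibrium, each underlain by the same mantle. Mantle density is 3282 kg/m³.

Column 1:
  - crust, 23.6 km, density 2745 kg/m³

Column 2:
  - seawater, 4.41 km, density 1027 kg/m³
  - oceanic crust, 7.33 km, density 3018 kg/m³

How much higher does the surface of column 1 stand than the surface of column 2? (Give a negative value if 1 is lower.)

For any compensation level in the mantle, the mantle terms cancel and isostasy reduces to e = (Σt_1 − Σt_2) − (Σ(ρt)_1 − Σ(ρt)_2) / ρ_m.
Σt_1 = 23.6 km; Σt_2 = 11.74 km; Σ(ρt)_1 = 64782; Σ(ρt)_2 = 26651.01 (in km·kg/m³).
e = (23.6 − 11.74) − (64782 − 26651.01) / 3282 = 0.242 km.

0.242 km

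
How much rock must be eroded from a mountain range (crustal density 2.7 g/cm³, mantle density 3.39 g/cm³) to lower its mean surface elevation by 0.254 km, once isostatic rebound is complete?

1.25 km

Net drop Δ = e − u = e − e ρ_c/ρ_m = e (ρ_m − ρ_c)/ρ_m.
e = Δ ρ_m/(ρ_m − ρ_c) = 0.254 km × 3.39/0.69 = 1.25 km.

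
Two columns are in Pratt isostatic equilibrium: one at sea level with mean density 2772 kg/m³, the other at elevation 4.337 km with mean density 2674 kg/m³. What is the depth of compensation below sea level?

118 km

ρ_ref D = ρ (D + h) → D (ρ_ref − ρ) = ρ h.
D = ρ h/(ρ_ref − ρ) = 2674 × 4.337 km/(2772 − 2674) = 118 km.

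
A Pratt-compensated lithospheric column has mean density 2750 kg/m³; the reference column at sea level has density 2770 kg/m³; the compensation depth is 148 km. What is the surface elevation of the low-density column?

1.08 km

ρ_ref D = ρ (D + h) → h = D (ρ_ref − ρ)/ρ.
h = 148 km × (2770 − 2750)/2750 = 1.08 km.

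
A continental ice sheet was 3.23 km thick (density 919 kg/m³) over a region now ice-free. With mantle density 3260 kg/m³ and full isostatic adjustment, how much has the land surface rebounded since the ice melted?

0.911 km

Removing the load lets mantle flow back in; uplift u satisfies ρ_ice t = ρ_m u.
u = t ρ_ice/ρ_m = 3.23 km × 919/3260 = 0.911 km.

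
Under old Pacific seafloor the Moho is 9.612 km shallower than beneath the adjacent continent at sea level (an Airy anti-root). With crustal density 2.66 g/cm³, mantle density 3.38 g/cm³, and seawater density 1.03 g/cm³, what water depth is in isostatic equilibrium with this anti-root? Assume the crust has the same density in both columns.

Replacing a thickness d of crust by seawater at the top must be balanced by replacing crust with mantle at the base: d (ρ_c − ρ_w) = a (ρ_m − ρ_c).
d = a (ρ_m − ρ_c)/(ρ_c − ρ_w) = 9.612 km × 0.72/1.63 = 4.25 km.

4.25 km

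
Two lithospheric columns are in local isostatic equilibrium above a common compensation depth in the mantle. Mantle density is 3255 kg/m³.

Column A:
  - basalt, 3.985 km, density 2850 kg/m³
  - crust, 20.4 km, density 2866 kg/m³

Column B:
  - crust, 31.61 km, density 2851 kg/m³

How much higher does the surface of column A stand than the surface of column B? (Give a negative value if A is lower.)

−0.99 km

For any compensation level in the mantle, the mantle terms cancel and isostasy reduces to e = (Σt_A − Σt_B) − (Σ(ρt)_A − Σ(ρt)_B) / ρ_m.
Σt_A = 24.385 km; Σt_B = 31.61 km; Σ(ρt)_A = 69823.65; Σ(ρt)_B = 90120.11 (in km·kg/m³).
e = (24.385 − 31.61) − (69823.65 − 90120.11) / 3255 = −0.99 km.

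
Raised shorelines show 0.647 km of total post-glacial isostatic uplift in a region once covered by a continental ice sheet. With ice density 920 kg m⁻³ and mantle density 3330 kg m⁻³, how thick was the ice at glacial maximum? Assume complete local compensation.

2.34 km

u = t ρ_ice/ρ_m → t = u ρ_m/ρ_ice = 0.647 km × 3330/920 = 2.34 km.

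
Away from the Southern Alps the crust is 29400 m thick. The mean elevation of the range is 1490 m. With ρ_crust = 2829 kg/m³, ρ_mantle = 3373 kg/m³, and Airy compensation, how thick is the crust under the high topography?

Root depth r = h ρ_c / (ρ_m − ρ_c) = 1490 m × 2829 / 544 = 7749 m.
Total thickness = T + h + r = 29400 m + 1490 m + 7749 m = 38600 m.

38600 m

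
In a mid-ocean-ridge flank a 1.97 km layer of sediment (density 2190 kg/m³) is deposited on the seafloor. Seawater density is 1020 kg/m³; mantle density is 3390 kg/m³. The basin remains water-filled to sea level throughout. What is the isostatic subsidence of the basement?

Submarine loading: the sediment displaces seawater, and the subsidence is in turn flooded, so s (ρ_m − ρ_w) = t (ρ_sed − ρ_w).
s = 1.97 km × (2190 − 1020) / (3390 − 1020) = 0.973 km.

0.973 km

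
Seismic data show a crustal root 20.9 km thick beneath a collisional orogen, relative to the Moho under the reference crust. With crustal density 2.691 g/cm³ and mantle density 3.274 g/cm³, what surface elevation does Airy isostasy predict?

For local isostatic compensation: ρ_c h = (ρ_m − ρ_c) r.
h = r (ρ_m − ρ_c) / ρ_c = 20.9 km × (3.274 − 2.691) / 2.691 = 4.53 km.

4.53 km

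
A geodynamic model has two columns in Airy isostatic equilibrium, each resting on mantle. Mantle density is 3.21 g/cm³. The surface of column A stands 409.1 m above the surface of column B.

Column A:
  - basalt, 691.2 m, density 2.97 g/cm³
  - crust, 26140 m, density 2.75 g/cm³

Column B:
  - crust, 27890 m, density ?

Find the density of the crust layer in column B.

Take the compensation level at the base of the deeper column (depth z_c below the surface of column A) and equate Σ ρ_i t_i down to z_c; mantle fills any gap and the z_c terms cancel.
Column A: 691.2×2.97 + 26140×2.75 + (z_c − 26831.2)×3.21
Column B: 409.1×0 + 27890×ρ + (z_c − 409.1 − 27890)×3.21
The z_c×3.21 term appears on both sides and cancels. Collect the known terms of each column as K = Σ(ρt)_known − 3.21 × (depth of known layers): K_A = 73937.864 − 3.21×26831.2 = −12190.288; K_B = 0 − 3.21×(409.1 + 27890) = −90840.111.
Balance: K_A = K_B + 27890×ρ, so ρ = (K_A − K_B)/27890 = 78649.8/27890 = 2.82 g/cm³.

2.82 g/cm³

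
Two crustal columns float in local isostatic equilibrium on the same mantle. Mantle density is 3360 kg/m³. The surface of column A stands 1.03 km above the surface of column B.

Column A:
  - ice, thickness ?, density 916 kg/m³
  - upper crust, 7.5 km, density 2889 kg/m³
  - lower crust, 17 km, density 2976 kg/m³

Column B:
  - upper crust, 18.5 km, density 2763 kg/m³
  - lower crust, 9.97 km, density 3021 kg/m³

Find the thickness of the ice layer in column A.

3.2 km

Take the compensation level at the base of the deeper column (depth z_c below the surface of column A) and equate Σ ρ_i t_i down to z_c; mantle fills any gap and the z_c terms cancel.
Column A: x×916 + 7.5×2889 + 17×2976 + (z_c − 24.5 − x)×3360
Column B: 1.03×0 + 18.5×2763 + 9.97×3021 + (z_c − 1.03 − 28.47)×3360
The z_c×3360 term appears on both sides and cancels. Collect the known terms of each column as K = Σ(ρt)_known − 3360 × (depth of known layers): K_A = 72259.5 − 3360×24.5 = −10060.5; K_B = 81234.87 − 3360×(1.03 + 28.47) = −17885.13.
Balance: K_A − x×(3360 − 916) = K_B, so x = (K_A − K_B)/(3360 − 916) = 7824.63/2444 = 3.2 km.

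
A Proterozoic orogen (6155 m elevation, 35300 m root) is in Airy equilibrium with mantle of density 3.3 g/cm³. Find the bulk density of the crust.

ρ_c h = (ρ_m − ρ_c) r → ρ_c (h + r) = ρ_m r → ρ_c = ρ_m r / (h + r).
ρ_c = 3.3 × 35300 m / (6155 m + 35300 m) = 2.81 g/cm³.

2.81 g/cm³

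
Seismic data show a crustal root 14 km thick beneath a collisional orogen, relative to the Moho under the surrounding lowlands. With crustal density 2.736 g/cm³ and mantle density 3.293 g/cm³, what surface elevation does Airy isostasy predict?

2.85 km

In Airy isostatic equilibrium: ρ_c h = (ρ_m − ρ_c) r.
h = r (ρ_m − ρ_c) / ρ_c = 14 km × (3.293 − 2.736) / 2.736 = 2.85 km.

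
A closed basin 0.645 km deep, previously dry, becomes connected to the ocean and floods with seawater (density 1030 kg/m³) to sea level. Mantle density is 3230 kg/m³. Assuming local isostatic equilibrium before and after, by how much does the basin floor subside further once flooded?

0.302 km

After flooding the water column is d + s deep. Its weight must equal the weight of mantle displaced by the extra subsidence s: (d + s) ρ_w = s ρ_m.
s = d ρ_w / (ρ_m − ρ_w) = 0.645 km × 1030/(3230 − 1030) = 0.302 km.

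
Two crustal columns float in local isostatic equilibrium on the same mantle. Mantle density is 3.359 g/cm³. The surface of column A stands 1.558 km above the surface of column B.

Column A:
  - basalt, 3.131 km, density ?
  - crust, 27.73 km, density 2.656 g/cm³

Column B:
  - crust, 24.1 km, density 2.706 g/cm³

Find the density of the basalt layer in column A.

Take the compensation level at the base of the deeper column (depth z_c below the surface of column A) and equate Σ ρ_i t_i down to z_c; mantle fills any gap and the z_c terms cancel.
Column A: 3.131×ρ + 27.73×2.656 + (z_c − 30.861)×3.359
Column B: 1.558×0 + 24.1×2.706 + (z_c − 1.558 − 24.1)×3.359
The z_c×3.359 term appears on both sides and cancels. Collect the known terms of each column as K = Σ(ρt)_known − 3.359 × (depth of known layers): K_A = 73.65088 − 3.359×30.861 = −30.011219; K_B = 65.2146 − 3.359×(1.558 + 24.1) = −20.970622.
Balance: K_A + 3.131×ρ = K_B, so ρ = (K_B − K_A)/3.131 = 9.0406/3.131 = 2.89 g/cm³.

2.89 g/cm³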